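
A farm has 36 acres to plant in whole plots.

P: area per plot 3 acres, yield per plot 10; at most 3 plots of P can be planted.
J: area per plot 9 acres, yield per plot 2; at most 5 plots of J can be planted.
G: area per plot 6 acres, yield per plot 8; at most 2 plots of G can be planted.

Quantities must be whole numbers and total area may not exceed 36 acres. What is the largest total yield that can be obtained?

This is a bounded integer knapsack.
Take 3×P, 1×J, and 2×G: area 30 ≤ 36, yield 3·10 + 1·2 + 2·8 = 48.
P has the best ratio (10/3) and is taken to its limit of 3; remaining capacity is filled optimally with the others.

48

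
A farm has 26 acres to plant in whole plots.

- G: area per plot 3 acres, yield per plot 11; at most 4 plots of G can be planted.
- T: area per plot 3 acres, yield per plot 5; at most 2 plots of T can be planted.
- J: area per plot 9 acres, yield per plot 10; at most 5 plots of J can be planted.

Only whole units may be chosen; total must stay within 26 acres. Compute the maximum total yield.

59

4×G, 1×T, and 1×J: area 24 ≤ 26, yield 4·11 + 1·5 + 1·10 = 59.
4×G and 1×J: area 21 ≤ 26, yield 4·11 + 1·10 = 54.
Best is 59.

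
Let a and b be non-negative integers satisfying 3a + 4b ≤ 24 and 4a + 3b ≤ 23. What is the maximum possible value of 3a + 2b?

17

(a,b)=(5,1): 3·5+4·1=19≤24, 4·5+3·1=23≤23, objective 17.
(a,b)=(4,2): 3·4+4·2=20≤24, 4·4+3·2=22≤23, objective 16.
(a,b)=(5,0): 3·5+4·0=15≤24, 4·5+3·0=20≤23, objective 15.
No feasible integer point exceeds 17.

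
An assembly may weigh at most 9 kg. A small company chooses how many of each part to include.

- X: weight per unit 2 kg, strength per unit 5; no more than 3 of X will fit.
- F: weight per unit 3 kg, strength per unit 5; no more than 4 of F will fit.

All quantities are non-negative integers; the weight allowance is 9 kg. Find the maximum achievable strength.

X has the best ratio (5/2); taking only X gives at most 3×5 = 15 (stopped by the supply cap of 3).
Mixing does better — 3×X and 1×F: weight 9 ≤ 9, strength 3·5 + 1·5 = 20.

20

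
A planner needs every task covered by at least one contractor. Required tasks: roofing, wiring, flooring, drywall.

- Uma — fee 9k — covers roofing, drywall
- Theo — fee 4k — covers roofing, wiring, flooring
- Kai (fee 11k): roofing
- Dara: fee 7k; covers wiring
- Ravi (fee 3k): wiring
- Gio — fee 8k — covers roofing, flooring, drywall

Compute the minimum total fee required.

11

This is a weighted set-cover instance.
The greedy cost-per-new-task heuristic would pick Theo and Gio for 12, but a cheaper cover exists.
Choose Ravi and Gio: together they cover roofing, wiring, flooring, drywall — every task.
Total fee: 3 + 8 = 11.
No cover costs less than 11.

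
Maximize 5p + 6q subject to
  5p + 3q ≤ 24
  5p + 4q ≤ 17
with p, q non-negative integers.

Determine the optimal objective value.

24

The continuous relaxation peaks at (0, 4.25) with value 25.50; rounding to a feasible lattice point costs some objective.
(p,q)=(0,4): 5·0+3·4=12≤24, 5·0+4·4=16≤17, objective 24.
(p,q)=(1,3): 5·1+3·3=14≤24, 5·1+4·3=17≤17, objective 23.
(p,q)=(0,3): 5·0+3·3=9≤24, 5·0+4·3=12≤17, objective 18.
No feasible integer point exceeds 24.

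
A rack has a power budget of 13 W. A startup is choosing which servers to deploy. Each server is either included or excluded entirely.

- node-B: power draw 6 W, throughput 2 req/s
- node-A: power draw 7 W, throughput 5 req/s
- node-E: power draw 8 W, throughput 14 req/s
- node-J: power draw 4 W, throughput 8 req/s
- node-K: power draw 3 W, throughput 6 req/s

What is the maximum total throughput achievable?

Allowing fractional choices, the relaxed optimum would be about 24.5, but servers are indivisible.
node-E + node-K: power draw 8 + 3 = 11 ≤ 13, throughput 14 + 6 = 20.
node-B + node-J + node-K: power draw 6 + 4 + 3 = 13 ≤ 13, throughput 2 + 8 + 6 = 16.
node-E + node-J: power draw 8 + 4 = 12 ≤ 13, throughput 14 + 8 = 22.
Best is node-E and node-J with total throughput 22.

22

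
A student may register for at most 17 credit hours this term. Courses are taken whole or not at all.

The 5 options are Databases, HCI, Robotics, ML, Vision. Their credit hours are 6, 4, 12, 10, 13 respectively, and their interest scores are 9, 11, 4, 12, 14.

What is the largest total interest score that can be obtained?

25

HCI + Vision: credit hours 4 + 13 = 17 ≤ 17, interest score 11 + 14 = 25.
Databases + ML: credit hours 6 + 10 = 16 ≤ 17, interest score 9 + 12 = 21.
HCI + ML: credit hours 4 + 10 = 14 ≤ 17, interest score 11 + 12 = 23.
Best is HCI and Vision with total interest score 25.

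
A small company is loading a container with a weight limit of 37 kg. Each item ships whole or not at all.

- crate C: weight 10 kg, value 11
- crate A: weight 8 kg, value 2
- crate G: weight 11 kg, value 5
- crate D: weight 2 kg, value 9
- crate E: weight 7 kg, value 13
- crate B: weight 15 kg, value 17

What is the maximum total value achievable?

crate C + crate D + crate E + crate B: weight 10 + 2 + 7 + 15 = 34 ≤ 37, value 11 + 9 + 13 + 17 = 50.
crate G + crate D + crate E + crate B: weight 11 + 2 + 7 + 15 = 35 ≤ 37, value 5 + 9 + 13 + 17 = 44.
Best is crate C, crate D, crate E, and crate B with total value 50.

50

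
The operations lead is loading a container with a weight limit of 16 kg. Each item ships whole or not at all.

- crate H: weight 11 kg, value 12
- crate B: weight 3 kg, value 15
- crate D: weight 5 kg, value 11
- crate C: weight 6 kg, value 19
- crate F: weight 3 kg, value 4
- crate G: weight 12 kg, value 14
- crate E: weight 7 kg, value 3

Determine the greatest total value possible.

Allowing fractional choices, the relaxed optimum would be about 47.7, but items are indivisible.
crate B + crate D + crate C: weight 3 + 5 + 6 = 14 ≤ 16, value 15 + 11 + 19 = 45.
crate B + crate C + crate F: weight 3 + 6 + 3 = 12 ≤ 16, value 15 + 19 + 4 = 38.
crate B + crate C + crate E: weight 3 + 6 + 7 = 16 ≤ 16, value 15 + 19 + 3 = 37.
Best is crate B, crate D, and crate C with total value 45.

45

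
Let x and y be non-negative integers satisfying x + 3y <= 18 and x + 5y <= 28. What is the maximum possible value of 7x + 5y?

126

(x,y)=(18,0) is feasible, giving 126.
(x,y)=(17,0) is feasible, giving 119.
No feasible integer point exceeds 126.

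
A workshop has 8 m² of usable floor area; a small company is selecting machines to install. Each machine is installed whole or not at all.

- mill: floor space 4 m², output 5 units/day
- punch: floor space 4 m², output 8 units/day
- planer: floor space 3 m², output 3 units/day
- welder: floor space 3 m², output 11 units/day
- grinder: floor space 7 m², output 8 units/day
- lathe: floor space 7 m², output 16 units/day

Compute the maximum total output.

19

This is an integer program with binary decision variables.
lathe: floor space 7 ≤ 8, output 16.
mill + welder: floor space 4 + 3 = 7 ≤ 8, output 5 + 11 = 16.
punch + welder: floor space 4 + 3 = 7 ≤ 8, output 8 + 11 = 19.
Best is punch and welder with total output 19.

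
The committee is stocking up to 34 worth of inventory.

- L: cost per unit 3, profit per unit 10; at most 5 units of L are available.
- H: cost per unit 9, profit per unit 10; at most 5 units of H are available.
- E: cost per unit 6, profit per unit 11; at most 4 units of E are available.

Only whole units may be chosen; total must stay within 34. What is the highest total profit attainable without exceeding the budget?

83

L has the best ratio (10/3); taking only L gives at most 5×10 = 50 (stopped by the supply cap of 5).
Mixing does better — 5×L and 3×E: cost 33 ≤ 34, profit 5·10 + 3·11 = 83.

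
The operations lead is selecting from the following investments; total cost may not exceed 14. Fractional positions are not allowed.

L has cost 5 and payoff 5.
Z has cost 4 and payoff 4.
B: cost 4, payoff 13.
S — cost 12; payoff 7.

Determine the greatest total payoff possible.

22

This is a 0-1 knapsack instance.
Allowing fractional choices, the relaxed optimum would be about 22.6, but investments are indivisible.
L + B: cost 5 + 4 = 9 ≤ 14, payoff 5 + 13 = 18.
L + Z + B: cost 5 + 4 + 4 = 13 ≤ 14, payoff 5 + 4 + 13 = 22.
Z + B: cost 4 + 4 = 8 ≤ 14, payoff 4 + 13 = 17.
Best is L, Z, and B with total payoff 22.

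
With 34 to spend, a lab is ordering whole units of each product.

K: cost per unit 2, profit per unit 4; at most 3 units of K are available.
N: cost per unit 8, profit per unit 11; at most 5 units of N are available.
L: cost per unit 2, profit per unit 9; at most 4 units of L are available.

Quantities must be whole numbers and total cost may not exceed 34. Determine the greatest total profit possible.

L has the best ratio (9/2); taking only L gives at most 4×9 = 36 (stopped by the supply cap of 4).
Mixing does better — 1×K, 3×N, and 4×L: cost 34 ≤ 34, profit 1·4 + 3·11 + 4·9 = 73.

73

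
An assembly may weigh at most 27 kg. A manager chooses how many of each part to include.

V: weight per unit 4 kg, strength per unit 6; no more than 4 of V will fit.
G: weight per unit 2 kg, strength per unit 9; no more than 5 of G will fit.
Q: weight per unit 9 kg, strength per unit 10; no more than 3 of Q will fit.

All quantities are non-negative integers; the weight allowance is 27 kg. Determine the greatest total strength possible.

69

G has the best ratio (9/2); taking only G gives at most 5×9 = 45 (stopped by the supply cap of 5).
Mixing does better — 4×V and 5×G: weight 26 ≤ 27, strength 4·6 + 5·9 = 69.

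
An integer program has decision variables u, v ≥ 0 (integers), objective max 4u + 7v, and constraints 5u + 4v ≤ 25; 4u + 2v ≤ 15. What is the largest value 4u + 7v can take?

(u,v)=(0,6): 5·0+4·6=24≤25, 4·0+2·6=12≤15, objective 42.
(u,v)=(1,5): 5·1+4·5=25≤25, 4·1+2·5=14≤15, objective 39.
(u,v)=(0,5): 5·0+4·5=20≤25, 4·0+2·5=10≤15, objective 35.
Maximum is 42 at (u,v)=(0,6).

42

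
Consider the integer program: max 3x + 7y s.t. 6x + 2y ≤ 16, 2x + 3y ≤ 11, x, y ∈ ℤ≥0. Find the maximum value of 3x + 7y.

Relaxing integrality, the LP optimum is 25.67 at (x,y) = (0, 3.67), which is not an integer point.
(x,y)=(1,3) is feasible, giving 24.
(x,y)=(0,3) is feasible, giving 21.
(x,y)=(2,2) is feasible, giving 20.
Maximum is 24 at (x,y)=(1,3).

24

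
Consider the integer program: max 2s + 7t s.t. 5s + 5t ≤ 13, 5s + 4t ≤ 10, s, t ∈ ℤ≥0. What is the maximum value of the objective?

14

(s,t)=(0,2): 5·0+5·2=10≤13, 5·0+4·2=8≤10, objective 14.
(s,t)=(1,1): 5·1+5·1=10≤13, 5·1+4·1=9≤10, objective 9.
(s,t)=(0,1): 5·0+5·1=5≤13, 5·0+4·1=4≤10, objective 7.
No feasible integer point exceeds 14.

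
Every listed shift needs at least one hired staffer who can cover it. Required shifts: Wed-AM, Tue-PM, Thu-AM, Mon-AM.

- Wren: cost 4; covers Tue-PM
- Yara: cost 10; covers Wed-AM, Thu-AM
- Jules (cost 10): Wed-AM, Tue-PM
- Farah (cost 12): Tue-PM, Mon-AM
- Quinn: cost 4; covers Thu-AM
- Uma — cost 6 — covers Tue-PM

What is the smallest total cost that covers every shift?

22

The greedy cost-per-new-shift heuristic would pick Wren, Quinn, Yara, and Farah for 30, but a cheaper cover exists.
Choose Yara and Farah: together they cover Wed-AM, Tue-PM, Thu-AM, Mon-AM — every shift.
Total cost: 10 + 12 = 22.
No cover costs less than 22.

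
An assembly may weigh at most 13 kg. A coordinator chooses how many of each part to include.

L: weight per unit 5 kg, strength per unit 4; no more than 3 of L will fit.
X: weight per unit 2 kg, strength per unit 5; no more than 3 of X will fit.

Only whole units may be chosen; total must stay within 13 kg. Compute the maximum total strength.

X has the best ratio (5/2); taking only X gives at most 3×5 = 15 (stopped by the supply cap of 3).
Mixing does better — 1×L and 3×X: weight 11 ≤ 13, strength 1·4 + 3·5 = 19.

19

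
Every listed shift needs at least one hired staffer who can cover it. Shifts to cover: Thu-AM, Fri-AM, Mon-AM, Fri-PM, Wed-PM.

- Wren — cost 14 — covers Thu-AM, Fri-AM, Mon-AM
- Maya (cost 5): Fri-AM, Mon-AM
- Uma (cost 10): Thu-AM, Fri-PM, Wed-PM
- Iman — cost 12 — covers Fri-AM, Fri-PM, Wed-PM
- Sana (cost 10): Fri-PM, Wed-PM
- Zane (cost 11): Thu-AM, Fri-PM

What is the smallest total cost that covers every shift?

15

Choose Maya and Uma: together they cover Thu-AM, Fri-AM, Mon-AM, Fri-PM, Wed-PM — every shift.
Total cost: 5 + 10 = 15.
No cover costs less than 15.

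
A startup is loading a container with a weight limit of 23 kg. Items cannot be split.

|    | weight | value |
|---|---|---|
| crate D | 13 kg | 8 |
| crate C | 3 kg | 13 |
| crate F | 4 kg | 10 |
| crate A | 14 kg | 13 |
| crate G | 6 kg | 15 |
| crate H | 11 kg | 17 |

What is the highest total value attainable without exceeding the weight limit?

crate C + crate A + crate G: weight 3 + 14 + 6 = 23 ≤ 23, value 13 + 13 + 15 = 41.
crate C + crate G + crate H: weight 3 + 6 + 11 = 20 ≤ 23, value 13 + 15 + 17 = 45.
crate F + crate G + crate H: weight 4 + 6 + 11 = 21 ≤ 23, value 10 + 15 + 17 = 42.
Best is crate C, crate G, and crate H with total value 45.

45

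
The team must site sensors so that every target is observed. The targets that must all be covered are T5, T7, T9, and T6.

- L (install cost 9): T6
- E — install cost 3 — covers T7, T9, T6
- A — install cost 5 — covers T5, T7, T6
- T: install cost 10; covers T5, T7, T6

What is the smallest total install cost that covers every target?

8

Choose E and A: together they cover T5, T7, T9, T6 — every target.
Total install cost: 3 + 5 = 8.
No cover costs less than 8.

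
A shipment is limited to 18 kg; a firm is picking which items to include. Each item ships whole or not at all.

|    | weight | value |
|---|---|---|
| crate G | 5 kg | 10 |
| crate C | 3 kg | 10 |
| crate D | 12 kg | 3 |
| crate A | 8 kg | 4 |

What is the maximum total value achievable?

24

Allowing fractional choices, the relaxed optimum would be about 24.5, but items are indivisible.
crate G + crate C: weight 5 + 3 = 8 ≤ 18, value 10 + 10 = 20.
crate C + crate A: weight 3 + 8 = 11 ≤ 18, value 10 + 4 = 14.
crate G + crate C + crate A: weight 5 + 3 + 8 = 16 ≤ 18, value 10 + 10 + 4 = 24.
Best is crate G, crate C, and crate A with total value 24.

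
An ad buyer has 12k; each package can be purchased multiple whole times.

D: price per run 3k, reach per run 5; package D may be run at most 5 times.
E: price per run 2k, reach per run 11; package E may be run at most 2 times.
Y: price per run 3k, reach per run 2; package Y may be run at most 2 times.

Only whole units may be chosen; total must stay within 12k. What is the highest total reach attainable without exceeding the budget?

This is a bounded integer knapsack.
1×D, 2×E, and 1×Y: price 10 ≤ 12, reach 1·5 + 2·11 + 1·2 = 29.
2×D and 2×E: price 10 ≤ 12, reach 2·5 + 2·11 = 32.
Best is 32.

32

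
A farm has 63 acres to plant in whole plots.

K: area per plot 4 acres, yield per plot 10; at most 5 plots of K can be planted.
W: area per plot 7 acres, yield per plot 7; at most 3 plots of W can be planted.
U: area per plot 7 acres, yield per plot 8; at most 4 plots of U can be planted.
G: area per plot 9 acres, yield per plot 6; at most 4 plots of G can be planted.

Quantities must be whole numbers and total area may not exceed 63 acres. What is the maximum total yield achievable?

This is a bounded integer knapsack.
5×K, 3×W, and 3×U: area 62 ≤ 63, yield 5·10 + 3·7 + 3·8 = 95.
5×K, 2×W, and 4×U: area 62 ≤ 63, yield 5·10 + 2·7 + 4·8 = 96.
Best is 96.

96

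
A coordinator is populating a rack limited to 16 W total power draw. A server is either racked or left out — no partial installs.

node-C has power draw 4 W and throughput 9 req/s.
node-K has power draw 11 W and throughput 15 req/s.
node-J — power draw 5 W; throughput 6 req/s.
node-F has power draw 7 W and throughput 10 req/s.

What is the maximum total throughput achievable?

25

node-C + node-J + node-F: power draw 4 + 5 + 7 = 16 ≤ 16, throughput 9 + 6 + 10 = 25.
node-C + node-K: power draw 4 + 11 = 15 ≤ 16, throughput 9 + 15 = 24.
Best is node-C, node-J, and node-F with total throughput 25.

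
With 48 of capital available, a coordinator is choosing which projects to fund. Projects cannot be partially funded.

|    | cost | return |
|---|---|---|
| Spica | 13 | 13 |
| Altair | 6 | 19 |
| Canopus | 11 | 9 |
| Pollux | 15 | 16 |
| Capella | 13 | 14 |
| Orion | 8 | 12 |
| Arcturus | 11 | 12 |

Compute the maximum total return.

62

Allowing fractional choices, the relaxed optimum would be about 67.7, but projects are indivisible.
Altair + Pollux + Capella + Orion: cost 6 + 15 + 13 + 8 = 42 ≤ 48, return 19 + 16 + 14 + 12 = 61.
Spica + Altair + Pollux + Capella: cost 13 + 6 + 15 + 13 = 47 ≤ 48, return 13 + 19 + 16 + 14 = 62.
Best is Spica, Altair, Pollux, and Capella with total return 62.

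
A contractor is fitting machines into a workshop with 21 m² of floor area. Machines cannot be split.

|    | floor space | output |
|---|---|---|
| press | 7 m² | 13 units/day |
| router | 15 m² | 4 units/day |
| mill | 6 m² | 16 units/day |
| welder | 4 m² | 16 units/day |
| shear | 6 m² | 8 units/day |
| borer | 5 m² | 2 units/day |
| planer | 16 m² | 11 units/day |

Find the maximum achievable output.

45

press + mill + welder: floor space 7 + 6 + 4 = 17 ≤ 21, output 13 + 16 + 16 = 45.
mill + welder + shear + borer: floor space 6 + 4 + 6 + 5 = 21 ≤ 21, output 16 + 16 + 8 + 2 = 42.
Best is press, mill, and welder with total output 45.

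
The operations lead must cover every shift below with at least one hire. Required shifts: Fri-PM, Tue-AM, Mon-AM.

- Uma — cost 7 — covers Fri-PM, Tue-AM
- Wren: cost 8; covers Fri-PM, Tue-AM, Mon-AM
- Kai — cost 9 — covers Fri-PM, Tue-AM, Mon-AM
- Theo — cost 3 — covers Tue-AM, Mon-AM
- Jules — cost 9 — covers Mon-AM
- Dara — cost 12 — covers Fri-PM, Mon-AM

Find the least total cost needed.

8

This is an integer covering problem.
The greedy cost-per-new-shift heuristic would pick Theo and Uma for 10, but a cheaper cover exists.
Wren alone covers Fri-PM, Tue-AM, Mon-AM — every shift.
Total cost: 8.
No cover costs less than 8.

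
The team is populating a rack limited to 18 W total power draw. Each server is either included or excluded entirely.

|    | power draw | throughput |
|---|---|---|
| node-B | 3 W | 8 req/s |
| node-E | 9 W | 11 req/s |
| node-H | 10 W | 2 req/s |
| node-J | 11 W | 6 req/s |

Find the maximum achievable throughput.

Allowing fractional choices, the relaxed optimum would be about 22.3, but servers are indivisible.
node-B + node-J: power draw 3 + 11 = 14 ≤ 18, throughput 8 + 6 = 14.
node-B + node-E: power draw 3 + 9 = 12 ≤ 18, throughput 8 + 11 = 19.
node-E: power draw 9 ≤ 18, throughput 11.
Best is node-B and node-E with total throughput 19.

19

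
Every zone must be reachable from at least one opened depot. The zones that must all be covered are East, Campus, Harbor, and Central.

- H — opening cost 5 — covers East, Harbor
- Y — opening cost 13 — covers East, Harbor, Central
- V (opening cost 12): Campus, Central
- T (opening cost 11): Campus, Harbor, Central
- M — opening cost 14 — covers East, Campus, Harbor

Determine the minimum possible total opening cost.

Choose H and T: together they cover East, Campus, Harbor, Central — every zone.
Total opening cost: 5 + 11 = 16.

16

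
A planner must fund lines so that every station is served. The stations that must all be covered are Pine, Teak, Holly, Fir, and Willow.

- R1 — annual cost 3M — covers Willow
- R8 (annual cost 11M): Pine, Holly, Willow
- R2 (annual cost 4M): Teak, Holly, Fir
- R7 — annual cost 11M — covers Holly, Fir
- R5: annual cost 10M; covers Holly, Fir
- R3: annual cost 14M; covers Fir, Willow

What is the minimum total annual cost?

The greedy cost-per-new-station heuristic would pick R2, R1, and R8 for 18, but a cheaper cover exists.
Choose R8 and R2: together they cover Pine, Teak, Holly, Fir, Willow — every station.
Total annual cost: 11 + 4 = 15.
No cover costs less than 15.

15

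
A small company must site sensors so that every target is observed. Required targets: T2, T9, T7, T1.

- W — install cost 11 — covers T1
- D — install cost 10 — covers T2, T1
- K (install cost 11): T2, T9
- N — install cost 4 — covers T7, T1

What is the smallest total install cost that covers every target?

Choose K and N: together they cover T2, T9, T7, T1 — every target.
Total install cost: 11 + 4 = 15.
No cover costs less than 15.

15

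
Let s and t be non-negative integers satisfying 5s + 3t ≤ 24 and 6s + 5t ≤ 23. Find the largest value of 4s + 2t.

The continuous relaxation peaks at (3.83, 0) with value 15.33; rounding to a feasible lattice point costs some objective.
(s,t)=(3,1): 5·3+3·1=18≤24, 6·3+5·1=23≤23, objective 14.
(s,t)=(3,0): 5·3+3·0=15≤24, 6·3+5·0=18≤23, objective 12.
The best lattice point is (3,1), giving 14.

14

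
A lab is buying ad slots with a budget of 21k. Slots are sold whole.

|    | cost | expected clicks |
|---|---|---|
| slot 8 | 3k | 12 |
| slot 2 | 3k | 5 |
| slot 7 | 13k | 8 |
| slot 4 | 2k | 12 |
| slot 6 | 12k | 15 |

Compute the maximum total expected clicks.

This is an integer program with binary decision variables.
Take slot 8, slot 2, slot 4, and slot 6: cost 3 + 3 + 2 + 12 = 20 ≤ 21, expected clicks 12 + 5 + 12 + 15 = 44.
No other feasible combination does better.

44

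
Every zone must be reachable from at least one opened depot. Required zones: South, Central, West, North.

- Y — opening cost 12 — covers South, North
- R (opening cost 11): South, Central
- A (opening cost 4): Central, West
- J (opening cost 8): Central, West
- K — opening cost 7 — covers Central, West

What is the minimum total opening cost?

Choose Y and A: together they cover South, Central, West, North — every zone.
Total opening cost: 12 + 4 = 16.
No cover costs less than 16.

16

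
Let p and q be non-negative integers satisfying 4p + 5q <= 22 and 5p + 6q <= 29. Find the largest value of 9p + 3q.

Relaxing integrality, the LP optimum is 49.50 at (p,q) = (5.5, 0), which is not an integer point.
(p,q)=(5,0): 4·5+5·0=20≤22, 5·5+6·0=25≤29, objective 45.
(p,q)=(4,1): 4·4+5·1=21≤22, 5·4+6·1=26≤29, objective 39.
(p,q)=(4,0): 4·4+5·0=16≤22, 5·4+6·0=20≤29, objective 36.
Maximum is 45 at (p,q)=(5,0).

45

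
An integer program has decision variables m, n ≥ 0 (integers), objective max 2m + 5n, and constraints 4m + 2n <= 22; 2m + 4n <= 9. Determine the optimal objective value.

10

The continuous relaxation peaks at (0, 2.25) with value 11.25; rounding to a feasible lattice point costs some objective.
(m,n)=(0,2): 4·0+2·2=4≤22, 2·0+4·2=8≤9, objective 10.
(m,n)=(1,1): 4·1+2·1=6≤22, 2·1+4·1=6≤9, objective 7.
(m,n)=(0,1): 4·0+2·1=2≤22, 2·0+4·1=4≤9, objective 5.
The best lattice point is (0,2), giving 10.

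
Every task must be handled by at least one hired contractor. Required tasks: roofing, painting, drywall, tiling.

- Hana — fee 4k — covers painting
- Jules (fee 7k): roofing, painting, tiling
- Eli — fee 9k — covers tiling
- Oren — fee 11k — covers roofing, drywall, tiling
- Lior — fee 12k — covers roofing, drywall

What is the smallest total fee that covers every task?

15

This is an integer covering problem.
Choose Hana and Oren: together they cover roofing, painting, drywall, tiling — every task.
Total fee: 4 + 11 = 15.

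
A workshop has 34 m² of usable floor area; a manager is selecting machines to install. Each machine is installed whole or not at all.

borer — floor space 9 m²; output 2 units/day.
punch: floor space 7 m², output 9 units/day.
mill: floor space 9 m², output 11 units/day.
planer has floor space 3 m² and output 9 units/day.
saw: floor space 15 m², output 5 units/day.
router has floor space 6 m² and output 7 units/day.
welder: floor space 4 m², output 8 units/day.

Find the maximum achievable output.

borer + punch + mill + planer + welder: floor space 9 + 7 + 9 + 3 + 4 = 32 ≤ 34, output 2 + 9 + 11 + 9 + 8 = 39.
borer + punch + mill + planer + router: floor space 9 + 7 + 9 + 3 + 6 = 34 ≤ 34, output 2 + 9 + 11 + 9 + 7 = 38.
punch + mill + planer + router + welder: floor space 7 + 9 + 3 + 6 + 4 = 29 ≤ 34, output 9 + 11 + 9 + 7 + 8 = 44.
Best is punch, mill, planer, router, and welder with total output 44.

44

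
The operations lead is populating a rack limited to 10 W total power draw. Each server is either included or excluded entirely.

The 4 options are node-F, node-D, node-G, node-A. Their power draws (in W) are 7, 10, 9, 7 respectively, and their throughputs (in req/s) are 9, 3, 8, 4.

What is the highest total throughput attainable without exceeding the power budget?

This is a 0-1 knapsack instance.
Take node-F: power draw 7 ≤ 10, throughput 9.
No other feasible combination does better.

9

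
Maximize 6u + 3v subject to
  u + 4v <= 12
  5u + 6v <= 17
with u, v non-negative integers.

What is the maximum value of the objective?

18

The continuous relaxation peaks at (3.4, 0) with value 20.40; rounding to a feasible lattice point costs some objective.
(u,v)=(3,0): 1·3+4·0=3≤12, 5·3+6·0=15≤17, objective 18.
(u,v)=(2,1): 1·2+4·1=6≤12, 5·2+6·1=16≤17, objective 15.
(u,v)=(2,0): 1·2+4·0=2≤12, 5·2+6·0=10≤17, objective 12.
Maximum is 18 at (u,v)=(3,0).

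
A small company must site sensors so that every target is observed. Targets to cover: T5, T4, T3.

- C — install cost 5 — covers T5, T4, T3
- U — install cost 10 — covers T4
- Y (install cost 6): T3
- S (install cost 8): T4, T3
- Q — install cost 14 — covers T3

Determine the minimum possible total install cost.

5

C alone covers T5, T4, T3 — every target.
Total install cost: 5.
No cover costs less than 5.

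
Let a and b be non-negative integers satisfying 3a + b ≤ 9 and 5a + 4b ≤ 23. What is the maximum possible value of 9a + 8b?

42

The continuous relaxation peaks at (0, 5.75) with value 46.00; rounding to a feasible lattice point costs some objective.
(a,b)=(2,3): 3·2+1·3=9≤9, 5·2+4·3=22≤23, objective 42.
(a,b)=(1,4): 3·1+1·4=7≤9, 5·1+4·4=21≤23, objective 41.
The best lattice point is (2,3), giving 42.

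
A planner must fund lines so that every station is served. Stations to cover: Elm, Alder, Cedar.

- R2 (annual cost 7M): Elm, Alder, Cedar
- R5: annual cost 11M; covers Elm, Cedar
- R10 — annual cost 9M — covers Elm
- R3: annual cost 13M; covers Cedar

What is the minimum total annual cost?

7

R2 alone covers Elm, Alder, Cedar — every station.
Total annual cost: 7.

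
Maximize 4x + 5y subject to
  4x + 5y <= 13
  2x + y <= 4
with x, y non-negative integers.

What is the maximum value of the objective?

10

The continuous relaxation peaks at (0, 2.6) with value 13.00; rounding to a feasible lattice point costs some objective.
(x,y)=(0,2): 4·0+5·2=10≤13, 2·0+1·2=2≤4, objective 10.
(x,y)=(1,1): 4·1+5·1=9≤13, 2·1+1·1=3≤4, objective 9.
No feasible integer point exceeds 10.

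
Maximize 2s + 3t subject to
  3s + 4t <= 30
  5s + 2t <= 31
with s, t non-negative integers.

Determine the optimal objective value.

(s,t)=(2,6): 3·2+4·6=30≤30, 5·2+2·6=22≤31, objective 22.
(s,t)=(0,7): 3·0+4·7=28≤30, 5·0+2·7=14≤31, objective 21.
No feasible integer point exceeds 22.

22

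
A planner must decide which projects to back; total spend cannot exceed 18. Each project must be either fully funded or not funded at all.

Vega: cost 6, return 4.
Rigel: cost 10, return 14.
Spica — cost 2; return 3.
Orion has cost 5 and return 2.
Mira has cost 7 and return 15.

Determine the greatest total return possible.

29

Rigel + Mira: cost 10 + 7 = 17 ≤ 18, return 14 + 15 = 29.
Vega + Spica + Mira: cost 6 + 2 + 7 = 15 ≤ 18, return 4 + 3 + 15 = 22.
Vega + Rigel + Spica: cost 6 + 10 + 2 = 18 ≤ 18, return 4 + 14 + 3 = 21.
Best is Rigel and Mira with total return 29.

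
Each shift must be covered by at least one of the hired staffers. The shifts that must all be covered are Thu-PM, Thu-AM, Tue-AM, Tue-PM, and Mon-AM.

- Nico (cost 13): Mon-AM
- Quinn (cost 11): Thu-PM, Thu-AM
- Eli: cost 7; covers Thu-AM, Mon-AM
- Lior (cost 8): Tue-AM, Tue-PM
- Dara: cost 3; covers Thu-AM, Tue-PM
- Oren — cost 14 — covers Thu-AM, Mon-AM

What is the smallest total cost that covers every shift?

The greedy cost-per-new-shift heuristic would pick Dara, Eli, Lior, and Quinn for 29, but a cheaper cover exists.
Choose Quinn, Eli, and Lior: together they cover Thu-PM, Thu-AM, Tue-AM, Tue-PM, Mon-AM — every shift.
Total cost: 11 + 7 + 8 = 26.
No cover costs less than 26.

26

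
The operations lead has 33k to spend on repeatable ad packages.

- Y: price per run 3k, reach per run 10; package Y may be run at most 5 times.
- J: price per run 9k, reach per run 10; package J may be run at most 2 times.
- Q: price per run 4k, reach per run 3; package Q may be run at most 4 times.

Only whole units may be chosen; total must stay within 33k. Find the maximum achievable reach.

70

Y has the best ratio (10/3); taking only Y gives at most 5×10 = 50 (stopped by the supply cap of 5).
Mixing does better — 5×Y and 2×J: price 33 ≤ 33, reach 5·10 + 2·10 = 70.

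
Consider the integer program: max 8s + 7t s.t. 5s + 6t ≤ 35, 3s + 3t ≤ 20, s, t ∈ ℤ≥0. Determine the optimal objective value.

Relaxing integrality, the LP optimum is 53.33 at (s,t) = (6.67, 0), which is not an integer point.
(s,t)=(6,0): 5·6+6·0=30≤35, 3·6+3·0=18≤20, objective 48.
(s,t)=(5,1): 5·5+6·1=31≤35, 3·5+3·1=18≤20, objective 47.
(s,t)=(5,0): 5·5+6·0=25≤35, 3·5+3·0=15≤20, objective 40.
No feasible integer point exceeds 48.

48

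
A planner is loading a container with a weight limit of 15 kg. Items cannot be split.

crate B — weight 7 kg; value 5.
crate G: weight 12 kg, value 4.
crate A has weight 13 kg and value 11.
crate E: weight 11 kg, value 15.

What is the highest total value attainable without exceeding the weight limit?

15

Allowing fractional choices, the relaxed optimum would be about 18.4, but items are indivisible.
crate B: weight 7 ≤ 15, value 5.
crate E: weight 11 ≤ 15, value 15.
crate A: weight 13 ≤ 15, value 11.
Best is crate E with total value 15.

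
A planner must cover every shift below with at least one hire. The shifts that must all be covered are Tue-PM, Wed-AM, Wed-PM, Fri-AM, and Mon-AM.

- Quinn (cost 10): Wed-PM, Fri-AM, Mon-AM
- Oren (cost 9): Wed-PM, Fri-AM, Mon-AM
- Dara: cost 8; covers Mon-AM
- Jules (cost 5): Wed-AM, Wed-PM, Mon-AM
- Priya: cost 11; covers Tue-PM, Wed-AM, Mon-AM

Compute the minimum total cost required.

20

The greedy cost-per-new-shift heuristic would pick Jules, Oren, and Priya for 25, but a cheaper cover exists.
Choose Oren and Priya: together they cover Tue-PM, Wed-AM, Wed-PM, Fri-AM, Mon-AM — every shift.
Total cost: 9 + 11 = 20.
No cover costs less than 20.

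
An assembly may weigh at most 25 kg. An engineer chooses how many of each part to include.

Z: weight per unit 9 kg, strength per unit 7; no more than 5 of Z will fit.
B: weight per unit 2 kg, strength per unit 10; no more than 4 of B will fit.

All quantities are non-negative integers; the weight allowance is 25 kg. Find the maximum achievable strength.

Take 1×Z and 4×B: weight 17 ≤ 25, strength 1·7 + 4·10 = 47.
B has the best ratio (10/2) and is taken to its limit of 4; remaining capacity is filled optimally with the others.

47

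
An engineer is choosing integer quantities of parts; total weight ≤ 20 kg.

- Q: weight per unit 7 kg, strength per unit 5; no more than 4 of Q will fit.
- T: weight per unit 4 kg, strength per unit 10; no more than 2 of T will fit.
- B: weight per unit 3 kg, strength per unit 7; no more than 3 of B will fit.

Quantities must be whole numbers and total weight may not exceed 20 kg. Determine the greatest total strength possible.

41

Take 2×T and 3×B: weight 17 ≤ 20, strength 2·10 + 3·7 = 41.
T has the best ratio (10/4) and is taken to its limit of 2; remaining capacity is filled optimally with the others.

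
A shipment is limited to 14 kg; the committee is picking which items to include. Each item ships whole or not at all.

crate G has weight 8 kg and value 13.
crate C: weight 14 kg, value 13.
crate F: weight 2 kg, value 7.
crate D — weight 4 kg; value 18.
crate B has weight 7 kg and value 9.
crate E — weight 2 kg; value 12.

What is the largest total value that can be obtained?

43

crate D + crate B + crate E: weight 4 + 7 + 2 = 13 ≤ 14, value 18 + 9 + 12 = 39.
crate G + crate F + crate D: weight 8 + 2 + 4 = 14 ≤ 14, value 13 + 7 + 18 = 38.
crate G + crate D + crate E: weight 8 + 4 + 2 = 14 ≤ 14, value 13 + 18 + 12 = 43.
Best is crate G, crate D, and crate E with total value 43.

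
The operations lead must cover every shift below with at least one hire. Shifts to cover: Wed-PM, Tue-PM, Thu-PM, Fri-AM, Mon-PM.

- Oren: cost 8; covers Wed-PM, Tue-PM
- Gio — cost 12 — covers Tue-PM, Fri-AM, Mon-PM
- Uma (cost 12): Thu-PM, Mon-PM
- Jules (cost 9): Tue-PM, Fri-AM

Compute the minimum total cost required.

29

The greedy cost-per-new-shift heuristic would pick Oren, Gio, and Uma for 32, but a cheaper cover exists.
Choose Oren, Uma, and Jules: together they cover Wed-PM, Tue-PM, Thu-PM, Fri-AM, Mon-PM — every shift.
Total cost: 8 + 12 + 9 = 29.
No cover costs less than 29.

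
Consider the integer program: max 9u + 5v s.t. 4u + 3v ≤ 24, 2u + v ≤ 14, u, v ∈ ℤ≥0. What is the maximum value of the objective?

54

(u,v)=(6,0) is feasible, giving 54.
(u,v)=(5,1) is feasible, giving 50.
(u,v)=(5,0) is feasible, giving 45.
Maximum is 54 at (u,v)=(6,0).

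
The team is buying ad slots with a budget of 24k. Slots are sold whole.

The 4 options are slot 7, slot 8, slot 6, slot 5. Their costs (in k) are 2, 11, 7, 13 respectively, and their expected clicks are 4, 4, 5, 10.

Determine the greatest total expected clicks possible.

Take slot 7, slot 6, and slot 5: cost 2 + 7 + 13 = 22 ≤ 24, expected clicks 4 + 5 + 10 = 19.
No other feasible combination does better.

19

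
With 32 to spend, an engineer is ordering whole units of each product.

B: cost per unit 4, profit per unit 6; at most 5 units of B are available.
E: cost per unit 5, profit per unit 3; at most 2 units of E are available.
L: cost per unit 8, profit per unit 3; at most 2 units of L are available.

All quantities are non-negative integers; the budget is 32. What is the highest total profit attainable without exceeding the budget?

36

5×B and 1×L: cost 28 ≤ 32, profit 5·6 + 1·3 = 33.
5×B and 2×E: cost 30 ≤ 32, profit 5·6 + 2·3 = 36.
Best is 36.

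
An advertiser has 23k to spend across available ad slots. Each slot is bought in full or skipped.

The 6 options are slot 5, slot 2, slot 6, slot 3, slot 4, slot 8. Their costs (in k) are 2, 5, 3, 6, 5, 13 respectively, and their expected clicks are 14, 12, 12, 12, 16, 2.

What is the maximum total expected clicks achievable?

Allowing fractional choices, the relaxed optimum would be about 66.3, but ad slots are indivisible.
slot 5 + slot 2 + slot 6 + slot 3 + slot 4: cost 2 + 5 + 3 + 6 + 5 = 21 ≤ 23, expected clicks 14 + 12 + 12 + 12 + 16 = 66.
slot 5 + slot 2 + slot 6 + slot 4: cost 2 + 5 + 3 + 5 = 15 ≤ 23, expected clicks 14 + 12 + 12 + 16 = 54.
Best is slot 5, slot 2, slot 6, slot 3, and slot 4 with total expected clicks 66.

66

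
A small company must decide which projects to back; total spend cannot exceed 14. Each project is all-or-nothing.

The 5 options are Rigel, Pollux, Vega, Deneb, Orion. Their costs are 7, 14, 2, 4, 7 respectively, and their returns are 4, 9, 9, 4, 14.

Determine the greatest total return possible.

Vega + Orion: cost 2 + 7 = 9 ≤ 14, return 9 + 14 = 23.
Vega + Deneb + Orion: cost 2 + 4 + 7 = 13 ≤ 14, return 9 + 4 + 14 = 27.
Deneb + Orion: cost 4 + 7 = 11 ≤ 14, return 4 + 14 = 18.
Best is Vega, Deneb, and Orion with total return 27.

27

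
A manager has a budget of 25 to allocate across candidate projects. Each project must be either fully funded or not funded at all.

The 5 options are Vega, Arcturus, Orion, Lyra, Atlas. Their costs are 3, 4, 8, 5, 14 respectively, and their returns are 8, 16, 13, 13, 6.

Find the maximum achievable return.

50

Treat it as a binary knapsack problem.
Take Vega, Arcturus, Orion, and Lyra: cost 3 + 4 + 8 + 5 = 20 ≤ 25, return 8 + 16 + 13 + 13 = 50.
No other feasible combination does better.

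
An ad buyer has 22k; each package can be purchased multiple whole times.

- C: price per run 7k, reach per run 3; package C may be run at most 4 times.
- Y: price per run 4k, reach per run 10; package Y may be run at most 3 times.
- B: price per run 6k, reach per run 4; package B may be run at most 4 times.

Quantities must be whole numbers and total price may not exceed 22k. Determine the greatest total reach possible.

34

3×Y and 1×B: price 18 ≤ 22, reach 3·10 + 1·4 = 34.
1×C and 3×Y: price 19 ≤ 22, reach 1·3 + 3·10 = 33.
Best is 34.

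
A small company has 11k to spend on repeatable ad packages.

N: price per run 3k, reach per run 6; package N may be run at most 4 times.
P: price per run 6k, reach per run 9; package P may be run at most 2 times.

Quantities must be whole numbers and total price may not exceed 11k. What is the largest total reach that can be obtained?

This is a bounded integer knapsack.
1×N and 1×P: price 9 ≤ 11, reach 1·6 + 1·9 = 15.
3×N: price 9 ≤ 11, reach 3·6 = 18.
Best is 18.

18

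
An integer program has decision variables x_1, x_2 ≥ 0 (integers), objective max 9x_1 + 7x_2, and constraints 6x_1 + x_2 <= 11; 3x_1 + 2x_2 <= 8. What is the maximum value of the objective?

(x_1,x_2)=(0,4) is feasible, giving 28.
(x_1,x_2)=(0,3) is feasible, giving 21.
Maximum is 28 at (x_1,x_2)=(0,4).

28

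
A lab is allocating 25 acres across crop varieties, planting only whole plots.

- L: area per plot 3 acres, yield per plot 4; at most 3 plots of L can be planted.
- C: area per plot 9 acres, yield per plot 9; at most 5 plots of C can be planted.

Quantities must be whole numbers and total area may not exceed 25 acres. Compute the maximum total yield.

26

This is a bounded integer knapsack.
L has the best ratio (4/3); taking only L gives at most 3×4 = 12 (stopped by the supply cap of 3).
Mixing does better — 2×L and 2×C: area 24 ≤ 25, yield 2·4 + 2·9 = 26.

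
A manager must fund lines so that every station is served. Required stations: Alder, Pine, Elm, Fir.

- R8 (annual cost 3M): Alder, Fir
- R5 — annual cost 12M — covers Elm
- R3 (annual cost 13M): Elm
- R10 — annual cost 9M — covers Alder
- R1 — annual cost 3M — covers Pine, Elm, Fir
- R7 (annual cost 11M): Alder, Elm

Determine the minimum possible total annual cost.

6

Choose R8 and R1: together they cover Alder, Pine, Elm, Fir — every station.
Total annual cost: 3 + 3 = 6.
No cover costs less than 6.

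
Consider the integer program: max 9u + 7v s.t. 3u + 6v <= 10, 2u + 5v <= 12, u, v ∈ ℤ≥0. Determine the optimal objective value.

Relaxing integrality, the LP optimum is 30.00 at (u,v) = (3.33, 0), which is not an integer point.
(u,v)=(3,0): 3·3+6·0=9≤10, 2·3+5·0=6≤12, objective 27.
(u,v)=(2,0): 3·2+6·0=6≤10, 2·2+5·0=4≤12, objective 18.
Maximum is 27 at (u,v)=(3,0).

27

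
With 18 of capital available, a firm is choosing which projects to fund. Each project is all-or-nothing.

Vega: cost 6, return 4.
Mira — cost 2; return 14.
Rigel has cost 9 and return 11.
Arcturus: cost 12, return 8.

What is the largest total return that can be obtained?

Allowing fractional choices, the relaxed optimum would be about 29.7, but projects are indivisible.
Mira + Rigel: cost 2 + 9 = 11 ≤ 18, return 14 + 11 = 25.
Mira + Arcturus: cost 2 + 12 = 14 ≤ 18, return 14 + 8 = 22.
Vega + Mira + Rigel: cost 6 + 2 + 9 = 17 ≤ 18, return 4 + 14 + 11 = 29.
Best is Vega, Mira, and Rigel with total return 29.

29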